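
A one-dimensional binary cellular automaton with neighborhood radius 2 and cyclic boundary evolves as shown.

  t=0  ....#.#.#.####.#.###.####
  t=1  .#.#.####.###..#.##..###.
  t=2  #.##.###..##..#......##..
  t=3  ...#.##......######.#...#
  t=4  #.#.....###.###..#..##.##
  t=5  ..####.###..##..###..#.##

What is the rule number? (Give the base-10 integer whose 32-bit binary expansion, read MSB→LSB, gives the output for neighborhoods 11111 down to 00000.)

1085663133

  nb #####: next=.  (t=3,i=15, bit31=0)
  nb ####.: next=#  (t=0,i=12, bit30=1)
  nb ###.#: next=.  (t=0,i=13, bit29=0)
  nb ###..: next=.  (t=0,i=24, bit28=0)
  nb ##.##: next=.  (t=0,i=20, bit27=0)
  nb ##.#.: next=.  (t=0,i=14, bit26=0)
  nb ##..#: next=.  (t=1,i=13, bit25=0)
  nb ##...: next=.  (t=0,i=0, bit24=0)
  nb #.###: next=#  (t=0,i=10, bit23=1)
  nb #.##.: next=.  (t=1,i=17, bit22=0)
  nb #.#.#: next=#  (t=0,i=6, bit21=1)
  nb #.#..: next=#  (t=3,i=20, bit20=1)
  nb #..##: next=.  (t=1,i=20, bit19=0)
  nb #..#.: next=#  (t=1,i=0, bit18=1)
  nb #...#: next=.  (t=3,i=1, bit17=0)
  nb #....: next=#  (t=0,i=1, bit16=1)
  nb .####: next=#  (t=0,i=11, bit15=1)
  nb .###.: next=#  (t=0,i=18, bit14=1)
  nb .##.#: next=#  (t=2,i=3, bit13=1)
  nb .##..: next=.  (t=1,i=18, bit12=0)
  nb .#.##: next=.  (t=0,i=9, bit11=0)
  nb .#.#.: next=#  (t=0,i=5, bit10=1)
  nb .#..#: next=#  (t=4,i=18, bit9=1)
  nb .#...: next=#  (t=2,i=15, bit8=1)
  nb ..###: next=#  (t=1,i=21, bit7=1)
  nb ..##.: next=.  (t=2,i=10, bit6=0)
  nb ..#.#: next=.  (t=0,i=4, bit5=0)
  nb ..#..: next=#  (t=2,i=14, bit4=1)
  nb ...##: next=#  (t=2,i=20, bit3=1)
  nb ...#.: next=#  (t=0,i=3, bit2=1)
  nb ....#: next=.  (t=0,i=2, bit1=0)
  nb .....: next=#  (t=2,i=17, bit0=1)
  bits 01000000101101011110011110011101 = 1085663133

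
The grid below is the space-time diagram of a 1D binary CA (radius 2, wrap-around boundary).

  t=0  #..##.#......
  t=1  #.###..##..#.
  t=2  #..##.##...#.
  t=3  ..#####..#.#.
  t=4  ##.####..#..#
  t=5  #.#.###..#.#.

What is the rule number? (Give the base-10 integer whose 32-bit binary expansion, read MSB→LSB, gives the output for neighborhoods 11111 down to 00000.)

3630948730

  [31] ##### => #  t=3,i=4
  [30] ####. => #  t=3,i=5
  [29] ###.# => .  t=4,i=1
  [28] ###.. => #  t=1,i=4
  [27] ##.## => #  t=2,i=5
  [26] ##.#. => .  t=0,i=5
  [25] ##..# => .  t=1,i=5
  [24] ##... => .  t=2,i=8
  [23] #.### => .  t=1,i=2
  [22] #.##. => #  t=2,i=6
  [21] #.#.# => #  t=1,i=0
  [20] #.#.. => .  t=0,i=6
  [19] #..## => #  t=0,i=2
  [18] #..#. => .  t=1,i=10
  [17] #...# => #  t=2,i=9
  [16] #.... => #  t=0,i=8
  [15] .#### => #  t=3,i=3
  [14] .###. => #  t=1,i=3
  [13] .##.# => #  t=0,i=4
  [12] .##.. => .  t=1,i=8
  [11] .#.## => .  t=1,i=1
  [10] .#.#. => .  t=1,i=12
  [9] .#..# => .  t=0,i=1
  [8] .#... => #  t=0,i=7
  [7] ..### => .  t=3,i=2
  [6] ..##. => #  t=0,i=3
  [5] ..#.# => #  t=1,i=11
  [4] ..#.. => #  t=0,i=0
  [3] ...## => #  t=3,i=1
  [2] ...#. => .  t=0,i=12
  [1] ....# => #  t=0,i=11
  [0] ..... => .  t=0,i=9
  bits 11011000011010111110000101111010 = 3630948730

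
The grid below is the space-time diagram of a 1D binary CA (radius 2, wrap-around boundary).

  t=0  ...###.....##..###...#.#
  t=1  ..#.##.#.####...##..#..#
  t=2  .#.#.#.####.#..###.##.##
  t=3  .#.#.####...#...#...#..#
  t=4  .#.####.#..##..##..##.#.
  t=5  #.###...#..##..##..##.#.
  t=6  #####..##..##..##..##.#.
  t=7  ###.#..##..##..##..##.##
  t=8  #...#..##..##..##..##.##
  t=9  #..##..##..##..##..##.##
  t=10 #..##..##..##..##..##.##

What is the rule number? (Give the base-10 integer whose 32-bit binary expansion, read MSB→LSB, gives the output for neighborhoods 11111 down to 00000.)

2427844702

  [31] ##### => #  t=6,i=2
  [30] ####. => .  t=1,i=11
  [29] ###.# => .  t=2,i=10
  [28] ###.. => #  t=0,i=5
  [27] ##.## => .  t=2,i=18
  [26] ##.#. => .  t=1,i=6
  [25] ##..# => .  t=0,i=13
  [24] ##... => .  t=0,i=6
  [23] #.### => #  t=1,i=9
  [22] #.##. => .  t=1,i=4
  [21] #.#.# => #  t=1,i=7
  [20] #.#.. => #  t=0,i=23
  [19] #..## => .  t=0,i=14
  [18] #..#. => #  t=1,i=1
  [17] #...# => .  t=0,i=1
  [16] #.... => #  t=0,i=7
  [15] .#### => #  t=1,i=10
  [14] .###. => #  t=0,i=4
  [13] .##.# => #  t=1,i=5
  [12] .##.. => #  t=0,i=12
  [11] .#.## => #  t=1,i=3
  [10] .#.#. => .  t=0,i=22
  [9] .#..# => .  t=1,i=0
  [8] .#... => .  t=0,i=0
  [7] ..### => .  t=0,i=3
  [6] ..##. => #  t=0,i=11
  [5] ..#.# => .  t=0,i=21
  [4] ..#.. => #  t=1,i=20
  [3] ...## => #  t=0,i=2
  [2] ...#. => #  t=0,i=20
  [1] ....# => #  t=0,i=9
  [0] ..... => .  t=0,i=8
  bits 10010000101101011111100001011110 = 2427844702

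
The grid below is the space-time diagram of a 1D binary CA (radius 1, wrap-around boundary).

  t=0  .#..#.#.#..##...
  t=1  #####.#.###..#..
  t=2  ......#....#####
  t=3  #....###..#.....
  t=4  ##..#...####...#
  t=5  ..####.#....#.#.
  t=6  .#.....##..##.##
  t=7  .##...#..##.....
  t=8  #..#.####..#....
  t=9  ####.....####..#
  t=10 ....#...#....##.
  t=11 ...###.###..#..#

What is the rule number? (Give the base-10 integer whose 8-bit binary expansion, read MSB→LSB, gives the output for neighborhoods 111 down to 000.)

  nb ###: next=.  (t=1,i=1, bit7=0)
  nb ##.: next=.  (t=0,i=12, bit6=0)
  nb #.#: next=.  (t=0,i=5, bit5=0)
  nb #..: next=#  (t=0,i=2, bit4=1)
  nb .##: next=.  (t=0,i=11, bit3=0)
  nb .#.: next=#  (t=0,i=1, bit2=1)
  nb ..#: next=#  (t=0,i=0, bit1=1)
  nb ...: next=.  (t=0,i=14, bit0=0)
  bits 00010110 = 22

22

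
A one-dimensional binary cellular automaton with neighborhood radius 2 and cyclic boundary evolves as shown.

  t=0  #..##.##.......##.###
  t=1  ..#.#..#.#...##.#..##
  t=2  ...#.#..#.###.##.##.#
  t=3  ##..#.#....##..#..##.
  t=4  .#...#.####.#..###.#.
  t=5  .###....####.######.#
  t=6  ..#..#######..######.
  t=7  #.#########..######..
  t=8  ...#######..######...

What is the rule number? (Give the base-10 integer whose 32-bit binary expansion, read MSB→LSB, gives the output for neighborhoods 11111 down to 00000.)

  nb #####: next=#  (t=5,i=15, bit31=1)
  nb ####.: next=#  (t=0,i=20, bit30=1)
  nb ###.#: next=#  (t=2,i=12, bit29=1)
  nb ###..: next=.  (t=0,i=0, bit28=0)
  nb ##.##: next=.  (t=0,i=5, bit27=0)
  nb ##.#.: next=#  (t=1,i=15, bit26=1)
  nb ##..#: next=.  (t=0,i=1, bit25=0)
  nb ##...: next=.  (t=0,i=8, bit24=0)
  nb #.###: next=.  (t=0,i=18, bit23=0)
  nb #.##.: next=.  (t=0,i=6, bit22=0)
  nb #.#.#: next=.  (t=5,i=20, bit21=0)
  nb #.#..: next=.  (t=1,i=4, bit20=0)
  nb #..##: next=#  (t=0,i=2, bit19=1)
  nb #..#.: next=.  (t=1,i=1, bit18=0)
  nb #...#: next=#  (t=1,i=11, bit17=1)
  nb #....: next=#  (t=0,i=9, bit16=1)
  nb .####: next=#  (t=0,i=19, bit15=1)
  nb .###.: next=#  (t=2,i=11, bit14=1)
  nb .##.#: next=#  (t=0,i=4, bit13=1)
  nb .##..: next=#  (t=0,i=7, bit12=1)
  nb .#.##: next=.  (t=2,i=9, bit11=0)
  nb .#.#.: next=#  (t=1,i=3, bit10=1)
  nb .#..#: next=#  (t=1,i=5, bit9=1)
  nb .#...: next=#  (t=1,i=10, bit8=1)
  nb ..###: next=#  (t=4,i=15, bit7=1)
  nb ..##.: next=.  (t=0,i=3, bit6=0)
  nb ..#.#: next=.  (t=1,i=2, bit5=0)
  nb ..#..: next=#  (t=3,i=15, bit4=1)
  nb ...##: next=#  (t=0,i=14, bit3=1)
  nb ...#.: next=.  (t=2,i=2, bit2=0)
  nb ....#: next=#  (t=0,i=13, bit1=1)
  nb .....: next=.  (t=0,i=10, bit0=0)
  bits 11100100000010111111011110011010 = 3825989530

3825989530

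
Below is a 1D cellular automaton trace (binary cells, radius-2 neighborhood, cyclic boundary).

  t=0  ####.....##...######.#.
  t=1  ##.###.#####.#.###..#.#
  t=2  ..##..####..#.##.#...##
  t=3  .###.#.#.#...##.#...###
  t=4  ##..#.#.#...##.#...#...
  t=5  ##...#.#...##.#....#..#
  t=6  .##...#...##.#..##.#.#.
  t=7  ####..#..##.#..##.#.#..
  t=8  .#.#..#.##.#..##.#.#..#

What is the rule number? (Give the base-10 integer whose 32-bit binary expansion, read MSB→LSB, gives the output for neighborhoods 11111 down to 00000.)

  ##### -> #   bit 31 = 1  t=0,i=16
  ####. -> .   bit 30 = 0  t=0,i=2
  ###.# -> .   bit 29 = 0  t=0,i=19
  ###.. -> #   bit 28 = 1  t=0,i=3
  ##.## -> #   bit 27 = 1  t=1,i=2
  ##.#. -> #   bit 26 = 1  t=0,i=20
  ##..# -> .   bit 25 = 0  t=1,i=18
  ##... -> #   bit 24 = 1  t=0,i=4
  #.### -> #   bit 23 = 1  t=0,i=0
  #.##. -> #   bit 22 = 1  t=2,i=14
  #.#.# -> .   bit 21 = 0  t=0,i=21
  #.#.. -> .   bit 20 = 0  t=2,i=17
  #..## -> #   bit 19 = 1  t=2,i=1
  #..#. -> .   bit 18 = 0  t=1,i=19
  #...# -> .   bit 17 = 0  t=0,i=12
  #.... -> #   bit 16 = 1  t=0,i=5
  .#### -> #   bit 15 = 1  t=0,i=1
  .###. -> .   bit 14 = 0  t=1,i=0
  .##.# -> .   bit 13 = 0  t=2,i=15
  .##.. -> #   bit 12 = 1  t=0,i=10
  .#.## -> #   bit 11 = 1  t=0,i=22
  .#.#. -> #   bit 10 = 1  t=3,i=6
  .#..# -> .   bit 9 = 0  t=5,i=20
  .#... -> .   bit 8 = 0  t=2,i=18
  ..### -> .   bit 7 = 0  t=0,i=14
  ..##. -> #   bit 6 = 1  t=0,i=9
  ..#.# -> .   bit 5 = 0  t=1,i=20
  ..#.. -> #   bit 4 = 1  t=4,i=19
  ...## -> #   bit 3 = 1  t=0,i=8
  ...#. -> .   bit 2 = 0  t=4,i=18
  ....# -> #   bit 1 = 1  t=0,i=7
  ..... -> .   bit 0 = 0  t=0,i=6
  bits 10011101110010011001110001011010 = 2647235674

2647235674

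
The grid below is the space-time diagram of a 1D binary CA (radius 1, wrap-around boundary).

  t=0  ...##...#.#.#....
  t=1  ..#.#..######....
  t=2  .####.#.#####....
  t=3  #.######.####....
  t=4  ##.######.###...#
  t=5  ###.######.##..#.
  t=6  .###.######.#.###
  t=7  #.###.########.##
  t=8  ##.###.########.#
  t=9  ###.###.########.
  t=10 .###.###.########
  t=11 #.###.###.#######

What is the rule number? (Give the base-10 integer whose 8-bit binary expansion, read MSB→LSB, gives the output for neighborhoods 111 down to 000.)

230

  ###|#  b7=1 t=1,i=8
  ##.|#  b6=1 t=0,i=4
  #.#|#  b5=1 t=0,i=9
  #..|.  b4=0 t=0,i=5
  .##|.  b3=0 t=0,i=3
  .#.|#  b2=1 t=0,i=8
  ..#|#  b1=1 t=0,i=2
  ...|.  b0=0 t=0,i=0
  bits 11100110 = 230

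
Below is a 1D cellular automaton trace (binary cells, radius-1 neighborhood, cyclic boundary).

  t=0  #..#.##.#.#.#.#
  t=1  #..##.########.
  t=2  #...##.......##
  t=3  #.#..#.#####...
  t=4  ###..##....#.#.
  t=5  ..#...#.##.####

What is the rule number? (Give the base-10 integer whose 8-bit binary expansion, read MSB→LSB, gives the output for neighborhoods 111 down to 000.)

  ### -> .   bit 7 = 0  t=1,i=7
  ##. -> #   bit 6 = 1  t=0,i=0
  #.# -> #   bit 5 = 1  t=0,i=4
  #.. -> .   bit 4 = 0  t=0,i=1
  .## -> .   bit 3 = 0  t=0,i=5
  .#. -> #   bit 2 = 1  t=0,i=3
  ..# -> .   bit 1 = 0  t=0,i=2
  ... -> #   bit 0 = 1  t=2,i=2
  bits 01100101 = 101

101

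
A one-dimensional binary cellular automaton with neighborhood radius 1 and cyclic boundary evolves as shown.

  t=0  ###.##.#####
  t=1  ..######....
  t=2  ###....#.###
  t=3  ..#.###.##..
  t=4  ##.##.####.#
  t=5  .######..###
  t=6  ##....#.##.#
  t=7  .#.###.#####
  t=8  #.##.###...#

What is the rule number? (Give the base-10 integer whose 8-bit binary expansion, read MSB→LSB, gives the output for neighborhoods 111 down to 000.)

  ### -> .   bit 7 = 0  t=0,i=0
  ##. -> #   bit 6 = 1  t=0,i=2
  #.# -> #   bit 5 = 1  t=0,i=3
  #.. -> .   bit 4 = 0  t=1,i=8
  .## -> #   bit 3 = 1  t=0,i=4
  .#. -> .   bit 2 = 0  t=2,i=7
  ..# -> #   bit 1 = 1  t=1,i=1
  ... -> #   bit 0 = 1  t=1,i=0
  bits 01101011 = 107

107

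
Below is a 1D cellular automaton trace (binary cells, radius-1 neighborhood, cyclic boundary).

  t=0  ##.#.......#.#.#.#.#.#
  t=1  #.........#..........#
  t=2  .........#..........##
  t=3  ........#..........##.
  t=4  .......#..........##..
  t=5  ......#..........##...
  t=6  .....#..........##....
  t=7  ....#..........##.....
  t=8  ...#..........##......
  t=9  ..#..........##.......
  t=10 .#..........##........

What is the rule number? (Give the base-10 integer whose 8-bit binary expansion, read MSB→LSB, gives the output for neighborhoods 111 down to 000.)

  [7] ### => #  t=0,i=0
  [6] ##. => .  t=0,i=1
  [5] #.# => .  t=0,i=2
  [4] #.. => .  t=0,i=4
  [3] .## => #  t=0,i=21
  [2] .#. => .  t=0,i=3
  [1] ..# => #  t=0,i=10
  [0] ... => .  t=0,i=5
  bits 10001010 = 138

138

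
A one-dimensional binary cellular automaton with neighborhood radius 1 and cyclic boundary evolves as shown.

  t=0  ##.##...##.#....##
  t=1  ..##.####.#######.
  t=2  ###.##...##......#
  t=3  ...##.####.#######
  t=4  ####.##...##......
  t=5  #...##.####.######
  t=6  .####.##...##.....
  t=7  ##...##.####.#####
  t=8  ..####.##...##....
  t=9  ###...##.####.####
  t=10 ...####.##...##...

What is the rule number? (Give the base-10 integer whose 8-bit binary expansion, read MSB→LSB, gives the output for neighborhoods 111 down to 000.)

  ### -> .   bit 7 = 0  t=0,i=0
  ##. -> .   bit 6 = 0  t=0,i=1
  #.# -> #   bit 5 = 1  t=0,i=2
  #.. -> #   bit 4 = 1  t=0,i=5
  .## -> #   bit 3 = 1  t=0,i=3
  .#. -> #   bit 2 = 1  t=0,i=11
  ..# -> #   bit 1 = 1  t=0,i=7
  ... -> #   bit 0 = 1  t=0,i=6
  bits 00111111 = 63

63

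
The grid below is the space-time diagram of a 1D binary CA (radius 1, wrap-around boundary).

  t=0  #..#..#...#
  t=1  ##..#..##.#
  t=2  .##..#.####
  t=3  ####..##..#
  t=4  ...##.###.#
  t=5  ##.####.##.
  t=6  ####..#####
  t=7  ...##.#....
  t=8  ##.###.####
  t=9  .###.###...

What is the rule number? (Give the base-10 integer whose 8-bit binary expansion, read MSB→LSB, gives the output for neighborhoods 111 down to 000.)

121

  ### -> .   bit 7 = 0  t=1,i=0
  ##. -> #   bit 6 = 1  t=0,i=0
  #.# -> #   bit 5 = 1  t=1,i=9
  #.. -> #   bit 4 = 1  t=0,i=1
  .## -> #   bit 3 = 1  t=0,i=10
  .#. -> .   bit 2 = 0  t=0,i=3
  ..# -> .   bit 1 = 0  t=0,i=2
  ... -> #   bit 0 = 1  t=0,i=8
  bits 01111001 = 121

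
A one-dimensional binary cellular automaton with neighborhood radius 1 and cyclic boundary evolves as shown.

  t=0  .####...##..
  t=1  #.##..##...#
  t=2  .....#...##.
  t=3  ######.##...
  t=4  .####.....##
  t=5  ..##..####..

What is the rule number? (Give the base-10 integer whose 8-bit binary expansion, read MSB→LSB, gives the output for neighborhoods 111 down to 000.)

135

  [7] ### => #  t=0,i=2
  [6] ##. => .  t=0,i=4
  [5] #.# => .  t=1,i=1
  [4] #.. => .  t=0,i=5
  [3] .## => .  t=0,i=1
  [2] .#. => #  t=2,i=5
  [1] ..# => #  t=0,i=0
  [0] ... => #  t=0,i=6
  bits 10000111 = 135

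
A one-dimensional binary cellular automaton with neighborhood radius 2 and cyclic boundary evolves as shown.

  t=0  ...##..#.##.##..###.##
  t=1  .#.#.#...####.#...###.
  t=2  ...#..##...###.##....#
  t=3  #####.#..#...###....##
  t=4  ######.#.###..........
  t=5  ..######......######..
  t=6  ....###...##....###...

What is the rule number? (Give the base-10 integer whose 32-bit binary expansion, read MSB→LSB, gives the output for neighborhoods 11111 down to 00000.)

  [31] ##### => #  t=3,i=0
  [30] ####. => #  t=1,i=11
  [29] ###.# => #  t=0,i=18
  [28] ###.. => .  t=1,i=20
  [27] ##.## => #  t=0,i=11
  [26] ##.#. => #  t=1,i=13
  [25] ##..# => #  t=0,i=5
  [24] ##... => .  t=0,i=0
  [23] #.### => .  t=4,i=9
  [22] #.##. => #  t=0,i=9
  [21] #.#.# => #  t=1,i=3
  [20] #.#.. => .  t=1,i=5
  [19] #..## => .  t=0,i=15
  [18] #..#. => .  t=0,i=6
  [17] #...# => #  t=0,i=1
  [16] #.... => .  t=2,i=18
  [15] .#### => .  t=1,i=10
  [14] .###. => .  t=0,i=17
  [13] .##.# => #  t=0,i=10
  [12] .##.. => .  t=0,i=4
  [11] .#.## => .  t=0,i=8
  [10] .#.#. => .  t=1,i=2
  [9] .#..# => #  t=2,i=4
  [8] .#... => #  t=1,i=6
  [7] ..### => .  t=0,i=16
  [6] ..##. => #  t=0,i=3
  [5] ..#.# => .  t=0,i=7
  [4] ..#.. => #  t=2,i=3
  [3] ...## => .  t=0,i=2
  [2] ...#. => #  t=2,i=2
  [1] ....# => .  t=2,i=19
  [0] ..... => #  t=4,i=14
  bits 11101110011000100010001101010101 = 3999408981

3999408981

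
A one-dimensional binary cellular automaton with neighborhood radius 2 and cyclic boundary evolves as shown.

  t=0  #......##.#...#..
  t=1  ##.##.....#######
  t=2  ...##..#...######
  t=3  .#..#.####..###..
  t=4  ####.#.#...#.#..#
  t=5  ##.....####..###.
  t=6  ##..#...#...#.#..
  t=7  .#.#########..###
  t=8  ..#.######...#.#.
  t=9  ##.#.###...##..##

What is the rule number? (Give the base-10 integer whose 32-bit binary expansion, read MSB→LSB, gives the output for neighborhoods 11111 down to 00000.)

  ##### -> #   bit 31 = 1  t=1,i=12
  ####. -> .   bit 30 = 0  t=1,i=0
  ###.# -> .   bit 29 = 0  t=1,i=1
  ###.. -> .   bit 28 = 0  t=2,i=16
  ##.## -> .   bit 27 = 0  t=1,i=2
  ##.#. -> .   bit 26 = 0  t=0,i=9
  ##..# -> .   bit 25 = 0  t=2,i=5
  ##... -> .   bit 24 = 0  t=1,i=5
  #.### -> .   bit 23 = 0  t=3,i=6
  #.##. -> #   bit 22 = 1  t=1,i=3
  #.#.# -> .   bit 21 = 0  t=4,i=5
  #.#.. -> #   bit 20 = 1  t=0,i=10
  #..## -> #   bit 19 = 1  t=3,i=11
  #..#. -> #   bit 18 = 1  t=0,i=16
  #...# -> #   bit 17 = 1  t=0,i=12
  #.... -> .   bit 16 = 0  t=0,i=2
  .#### -> #   bit 15 = 1  t=1,i=11
  .###. -> #   bit 14 = 1  t=3,i=13
  .##.# -> .   bit 13 = 0  t=0,i=8
  .##.. -> #   bit 12 = 1  t=1,i=4
  .#.## -> #   bit 11 = 1  t=3,i=5
  .#.#. -> .   bit 10 = 0  t=4,i=6
  .#..# -> #   bit 9 = 1  t=0,i=15
  .#... -> #   bit 8 = 1  t=0,i=1
  ..### -> .   bit 7 = 0  t=1,i=10
  ..##. -> .   bit 6 = 0  t=0,i=7
  ..#.# -> .   bit 5 = 0  t=3,i=4
  ..#.. -> #   bit 4 = 1  t=0,i=0
  ...## -> .   bit 3 = 0  t=0,i=6
  ...#. -> #   bit 2 = 1  t=0,i=13
  ....# -> .   bit 1 = 0  t=0,i=5
  ..... -> #   bit 0 = 1  t=0,i=3
  bits 10000000010111101101101100010101 = 2153700117

2153700117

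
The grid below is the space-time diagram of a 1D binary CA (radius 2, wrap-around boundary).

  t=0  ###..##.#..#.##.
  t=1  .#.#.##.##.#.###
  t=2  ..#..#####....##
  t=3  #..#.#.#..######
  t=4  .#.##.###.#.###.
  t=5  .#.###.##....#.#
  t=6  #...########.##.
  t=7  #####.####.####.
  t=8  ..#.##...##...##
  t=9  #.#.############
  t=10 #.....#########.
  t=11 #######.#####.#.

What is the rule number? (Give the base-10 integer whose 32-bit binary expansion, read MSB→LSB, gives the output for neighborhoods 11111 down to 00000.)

2874374123

  [31] ##### => #  t=2,i=7
  [30] ####. => .  t=2,i=8
  [29] ###.# => #  t=1,i=15
  [28] ###.. => .  t=0,i=2
  [27] ##.## => #  t=0,i=15
  [26] ##.#. => .  t=0,i=7
  [25] ##..# => #  t=0,i=3
  [24] ##... => #  t=2,i=10
  [23] #.### => .  t=0,i=0
  [22] #.##. => #  t=0,i=13
  [21] #.#.# => .  t=1,i=1
  [20] #.#.. => #  t=0,i=8
  [19] #..## => .  t=0,i=4
  [18] #..#. => .  t=0,i=10
  [17] #...# => #  t=6,i=2
  [16] #.... => #  t=2,i=11
  [15] .#### => .  t=2,i=6
  [14] .###. => #  t=0,i=1
  [13] .##.# => #  t=0,i=6
  [12] .##.. => #  t=2,i=15
  [11] .#.## => .  t=0,i=12
  [10] .#.#. => #  t=1,i=2
  [9] .#..# => #  t=0,i=9
  [8] .#... => #  t=6,i=1
  [7] ..### => #  t=2,i=5
  [6] ..##. => #  t=0,i=5
  [5] ..#.# => #  t=0,i=11
  [4] ..#.. => .  t=2,i=2
  [3] ...## => #  t=2,i=13
  [2] ...#. => .  t=5,i=12
  [1] ....# => #  t=2,i=12
  [0] ..... => #  t=10,i=3
  bits 10101011010100110111011111101011 = 2874374123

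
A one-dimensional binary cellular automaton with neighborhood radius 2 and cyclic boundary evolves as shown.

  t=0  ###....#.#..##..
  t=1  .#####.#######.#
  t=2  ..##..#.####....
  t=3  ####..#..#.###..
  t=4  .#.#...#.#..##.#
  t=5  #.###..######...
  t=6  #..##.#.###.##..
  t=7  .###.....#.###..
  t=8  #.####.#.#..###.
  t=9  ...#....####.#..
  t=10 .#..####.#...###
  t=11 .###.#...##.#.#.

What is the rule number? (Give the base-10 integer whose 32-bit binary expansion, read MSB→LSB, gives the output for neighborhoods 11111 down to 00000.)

2572801898

  ##### -> #   bit 31 = 1  t=1,i=3
  ####. -> .   bit 30 = 0  t=1,i=4
  ###.# -> .   bit 29 = 0  t=1,i=5
  ###.. -> #   bit 28 = 1  t=0,i=2
  ##.## -> #   bit 27 = 1  t=1,i=6
  ##.#. -> .   bit 26 = 0  t=1,i=14
  ##..# -> .   bit 25 = 0  t=0,i=14
  ##... -> #   bit 24 = 1  t=0,i=3
  #.### -> .   bit 23 = 0  t=1,i=1
  #.##. -> #   bit 22 = 1  t=6,i=12
  #.#.# -> .   bit 21 = 0  t=1,i=15
  #.#.. -> #   bit 20 = 1  t=0,i=9
  #..## -> #   bit 19 = 1  t=0,i=11
  #..#. -> .   bit 18 = 0  t=2,i=5
  #...# -> .   bit 17 = 0  t=4,i=5
  #.... -> #   bit 16 = 1  t=0,i=4
  .#### -> #   bit 15 = 1  t=1,i=2
  .###. -> #   bit 14 = 1  t=0,i=1
  .##.# -> .   bit 13 = 0  t=4,i=13
  .##.. -> #   bit 12 = 1  t=0,i=13
  .#.## -> .   bit 11 = 0  t=1,i=0
  .#.#. -> #   bit 10 = 1  t=0,i=8
  .#..# -> #   bit 9 = 1  t=0,i=10
  .#... -> #   bit 8 = 1  t=4,i=4
  ..### -> .   bit 7 = 0  t=0,i=0
  ..##. -> #   bit 6 = 1  t=0,i=12
  ..#.# -> #   bit 5 = 1  t=0,i=7
  ..#.. -> .   bit 4 = 0  t=3,i=6
  ...## -> #   bit 3 = 1  t=2,i=1
  ...#. -> .   bit 2 = 0  t=0,i=6
  ....# -> #   bit 1 = 1  t=0,i=5
  ..... -> .   bit 0 = 0  t=2,i=14
  bits 10011001010110011101011101101010 = 2572801898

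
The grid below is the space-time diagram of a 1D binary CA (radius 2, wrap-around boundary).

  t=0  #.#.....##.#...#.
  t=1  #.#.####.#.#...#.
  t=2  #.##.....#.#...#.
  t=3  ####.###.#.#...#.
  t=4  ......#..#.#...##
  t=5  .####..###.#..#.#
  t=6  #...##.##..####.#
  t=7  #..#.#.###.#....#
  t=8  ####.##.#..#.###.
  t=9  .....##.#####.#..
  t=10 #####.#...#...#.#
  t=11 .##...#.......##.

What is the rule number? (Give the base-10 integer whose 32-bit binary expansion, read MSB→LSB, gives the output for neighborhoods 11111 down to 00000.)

  [31] ##### => #  t=9,i=10
  [30] ####. => .  t=1,i=6
  [29] ###.# => .  t=1,i=7
  [28] ###.. => #  t=5,i=4
  [27] ##.## => .  t=3,i=4
  [26] ##.#. => .  t=0,i=10
  [25] ##..# => #  t=5,i=5
  [24] ##... => .  t=2,i=4
  [23] #.### => .  t=1,i=4
  [22] #.##. => #  t=2,i=2
  [21] #.#.# => #  t=0,i=0
  [20] #.#.. => #  t=0,i=2
  [19] #..## => .  t=5,i=6
  [18] #..#. => #  t=4,i=8
  [17] #...# => .  t=0,i=13
  [16] #.... => #  t=0,i=4
  [15] .#### => .  t=1,i=5
  [14] .###. => #  t=3,i=6
  [13] .##.# => #  t=0,i=9
  [12] .##.. => #  t=2,i=3
  [11] .#.## => #  t=1,i=3
  [10] .#.#. => .  t=0,i=1
  [9] .#..# => #  t=4,i=7
  [8] .#... => .  t=0,i=3
  [7] ..### => #  t=5,i=7
  [6] ..##. => .  t=0,i=8
  [5] ..#.# => #  t=0,i=15
  [4] ..#.. => .  t=4,i=6
  [3] ...## => #  t=0,i=7
  [2] ...#. => .  t=0,i=14
  [1] ....# => #  t=0,i=6
  [0] ..... => #  t=0,i=5
  bits 10010010011101010111101010101011 = 2457172651

2457172651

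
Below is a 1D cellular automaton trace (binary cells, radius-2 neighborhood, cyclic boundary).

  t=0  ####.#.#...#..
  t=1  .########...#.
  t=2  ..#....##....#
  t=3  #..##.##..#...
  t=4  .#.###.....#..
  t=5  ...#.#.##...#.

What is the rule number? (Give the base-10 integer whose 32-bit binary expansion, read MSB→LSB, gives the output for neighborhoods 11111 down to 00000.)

  ##### -> .   bit 31 = 0  t=1,i=3
  ####. -> #   bit 30 = 1  t=0,i=2
  ###.# -> #   bit 29 = 1  t=0,i=3
  ###.. -> #   bit 28 = 1  t=1,i=8
  ##.## -> #   bit 27 = 1  t=3,i=5
  ##.#. -> #   bit 26 = 1  t=0,i=4
  ##..# -> .   bit 25 = 0  t=3,i=8
  ##... -> .   bit 24 = 0  t=1,i=9
  #.### -> #   bit 23 = 1  t=4,i=3
  #.##. -> .   bit 22 = 0  t=3,i=6
  #.#.# -> #   bit 21 = 1  t=0,i=5
  #.#.. -> #   bit 20 = 1  t=0,i=7
  #..## -> .   bit 19 = 0  t=0,i=13
  #..#. -> .   bit 18 = 0  t=2,i=1
  #...# -> .   bit 17 = 0  t=0,i=9
  #.... -> #   bit 16 = 1  t=2,i=4
  .#### -> #   bit 15 = 1  t=0,i=1
  .###. -> .   bit 14 = 0  t=4,i=4
  .##.# -> #   bit 13 = 1  t=3,i=4
  .##.. -> .   bit 12 = 0  t=2,i=8
  .#.## -> .   bit 11 = 0  t=4,i=2
  .#.#. -> #   bit 10 = 1  t=0,i=6
  .#..# -> #   bit 9 = 1  t=0,i=12
  .#... -> #   bit 8 = 1  t=0,i=8
  ..### -> .   bit 7 = 0  t=0,i=0
  ..##. -> #   bit 6 = 1  t=2,i=7
  ..#.# -> .   bit 5 = 0  t=4,i=1
  ..#.. -> .   bit 4 = 0  t=0,i=11
  ...## -> #   bit 3 = 1  t=2,i=6
  ...#. -> .   bit 2 = 0  t=0,i=10
  ....# -> .   bit 1 = 0  t=2,i=5
  ..... -> #   bit 0 = 1  t=4,i=8
  bits 01111100101100011010011101001001 = 2092017481

2092017481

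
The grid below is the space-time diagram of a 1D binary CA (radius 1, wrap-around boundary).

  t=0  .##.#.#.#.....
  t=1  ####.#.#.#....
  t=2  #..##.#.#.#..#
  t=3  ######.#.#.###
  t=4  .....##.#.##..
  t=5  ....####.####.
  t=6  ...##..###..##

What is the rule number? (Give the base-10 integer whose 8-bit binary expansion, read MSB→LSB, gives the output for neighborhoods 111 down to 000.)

  nb ###: next=.  (t=1,i=1, bit7=0)
  nb ##.: next=#  (t=0,i=2, bit6=1)
  nb #.#: next=#  (t=0,i=3, bit5=1)
  nb #..: next=#  (t=0,i=9, bit4=1)
  nb .##: next=#  (t=0,i=1, bit3=1)
  nb .#.: next=.  (t=0,i=4, bit2=0)
  nb ..#: next=#  (t=0,i=0, bit1=1)
  nb ...: next=.  (t=0,i=10, bit0=0)
  bits 01111010 = 122

122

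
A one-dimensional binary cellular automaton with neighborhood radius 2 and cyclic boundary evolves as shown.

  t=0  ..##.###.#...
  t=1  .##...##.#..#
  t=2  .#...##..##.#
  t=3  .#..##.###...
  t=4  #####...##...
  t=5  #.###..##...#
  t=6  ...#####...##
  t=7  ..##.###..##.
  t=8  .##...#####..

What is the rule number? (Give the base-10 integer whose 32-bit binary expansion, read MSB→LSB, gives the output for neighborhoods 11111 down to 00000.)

4065870589

  nb #####: next=#  (t=4,i=2, bit31=1)
  nb ####.: next=#  (t=4,i=3, bit30=1)
  nb ###.#: next=#  (t=0,i=7, bit29=1)
  nb ###..: next=#  (t=3,i=9, bit28=1)
  nb ##.##: next=.  (t=0,i=4, bit27=0)
  nb ##.#.: next=.  (t=0,i=8, bit26=0)
  nb ##..#: next=#  (t=2,i=7, bit25=1)
  nb ##...: next=.  (t=1,i=3, bit24=0)
  nb #.###: next=.  (t=0,i=5, bit23=0)
  nb #.##.: next=#  (t=1,i=1, bit22=1)
  nb #.#.#: next=.  (t=2,i=12, bit21=0)
  nb #.#..: next=#  (t=0,i=9, bit20=1)
  nb #..##: next=#  (t=2,i=8, bit19=1)
  nb #..#.: next=.  (t=1,i=11, bit18=0)
  nb #...#: next=.  (t=1,i=4, bit17=0)
  nb #....: next=.  (t=0,i=11, bit16=0)
  nb .####: next=.  (t=4,i=1, bit15=0)
  nb .###.: next=#  (t=0,i=6, bit14=1)
  nb .##.#: next=.  (t=0,i=3, bit13=0)
  nb .##..: next=.  (t=1,i=2, bit12=0)
  nb .#.##: next=.  (t=1,i=0, bit11=0)
  nb .#.#.: next=.  (t=2,i=0, bit10=0)
  nb .#..#: next=#  (t=1,i=10, bit9=1)
  nb .#...: next=.  (t=0,i=10, bit8=0)
  nb ..###: next=#  (t=4,i=0, bit7=1)
  nb ..##.: next=#  (t=0,i=2, bit6=1)
  nb ..#.#: next=#  (t=1,i=12, bit5=1)
  nb ..#..: next=#  (t=3,i=1, bit4=1)
  nb ...##: next=#  (t=0,i=1, bit3=1)
  nb ...#.: next=#  (t=3,i=0, bit2=1)
  nb ....#: next=.  (t=0,i=0, bit1=0)
  nb .....: next=#  (t=0,i=12, bit0=1)
  bits 11110010010110000100001011111101 = 4065870589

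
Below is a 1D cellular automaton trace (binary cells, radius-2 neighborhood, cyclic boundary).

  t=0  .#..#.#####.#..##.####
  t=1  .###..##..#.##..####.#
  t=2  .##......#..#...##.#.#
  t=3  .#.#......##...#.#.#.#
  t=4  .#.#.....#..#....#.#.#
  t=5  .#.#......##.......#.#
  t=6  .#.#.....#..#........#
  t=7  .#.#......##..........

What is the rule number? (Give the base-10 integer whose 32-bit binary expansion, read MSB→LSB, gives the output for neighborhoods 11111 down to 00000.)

703914632

  ##### -> .   bit 31 = 0  t=0,i=8
  ####. -> .   bit 30 = 0  t=0,i=9
  ###.# -> #   bit 29 = 1  t=0,i=10
  ###.. -> .   bit 28 = 0  t=1,i=3
  ##.## -> #   bit 27 = 1  t=0,i=17
  ##.#. -> .   bit 26 = 0  t=0,i=0
  ##..# -> .   bit 25 = 0  t=1,i=4
  ##... -> #   bit 24 = 1  t=2,i=3
  #.### -> #   bit 23 = 1  t=0,i=6
  #.##. -> #   bit 22 = 1  t=1,i=12
  #.#.# -> #   bit 21 = 1  t=1,i=21
  #.#.. -> #   bit 20 = 1  t=0,i=1
  #..## -> .   bit 19 = 0  t=0,i=14
  #..#. -> #   bit 18 = 1  t=0,i=3
  #...# -> .   bit 17 = 0  t=2,i=14
  #.... -> .   bit 16 = 0  t=2,i=4
  .#### -> #   bit 15 = 1  t=0,i=7
  .###. -> #   bit 14 = 1  t=1,i=2
  .##.# -> #   bit 13 = 1  t=0,i=16
  .##.. -> .   bit 12 = 0  t=1,i=7
  .#.## -> .   bit 11 = 0  t=0,i=5
  .#.#. -> .   bit 10 = 0  t=2,i=20
  .#..# -> #   bit 9 = 1  t=0,i=2
  .#... -> .   bit 8 = 0  t=2,i=13
  ..### -> #   bit 7 = 1  t=1,i=16
  ..##. -> .   bit 6 = 0  t=0,i=15
  ..#.# -> .   bit 5 = 0  t=0,i=4
  ..#.. -> .   bit 4 = 0  t=2,i=9
  ...## -> #   bit 3 = 1  t=2,i=15
  ...#. -> .   bit 2 = 0  t=2,i=8
  ....# -> .   bit 1 = 0  t=2,i=7
  ..... -> .   bit 0 = 0  t=2,i=5
  bits 00101001111101001110001010001000 = 703914632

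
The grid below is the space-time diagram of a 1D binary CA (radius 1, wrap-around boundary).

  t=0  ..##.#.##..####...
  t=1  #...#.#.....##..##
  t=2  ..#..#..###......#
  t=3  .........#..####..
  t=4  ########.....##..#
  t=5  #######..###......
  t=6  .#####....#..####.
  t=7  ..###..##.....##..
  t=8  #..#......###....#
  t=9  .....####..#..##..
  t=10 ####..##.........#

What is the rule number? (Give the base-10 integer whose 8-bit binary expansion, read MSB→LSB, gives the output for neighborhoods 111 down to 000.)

161

  ### -> #   bit 7 = 1  t=0,i=12
  ##. -> .   bit 6 = 0  t=0,i=3
  #.# -> #   bit 5 = 1  t=0,i=4
  #.. -> .   bit 4 = 0  t=0,i=9
  .## -> .   bit 3 = 0  t=0,i=2
  .#. -> .   bit 2 = 0  t=0,i=5
  ..# -> .   bit 1 = 0  t=0,i=1
  ... -> #   bit 0 = 1  t=0,i=0
  bits 10100001 = 161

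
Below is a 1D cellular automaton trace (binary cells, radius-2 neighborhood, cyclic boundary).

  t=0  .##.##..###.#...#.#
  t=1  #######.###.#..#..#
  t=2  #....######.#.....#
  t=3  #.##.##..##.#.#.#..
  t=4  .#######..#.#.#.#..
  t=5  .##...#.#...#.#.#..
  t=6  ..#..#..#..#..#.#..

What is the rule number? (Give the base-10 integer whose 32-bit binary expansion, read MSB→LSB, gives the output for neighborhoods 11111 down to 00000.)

1794242694

  ##### -> .   bit 31 = 0  t=1,i=1
  ####. -> #   bit 30 = 1  t=1,i=5
  ###.# -> #   bit 29 = 1  t=0,i=10
  ###.. -> .   bit 28 = 0  t=4,i=7
  ##.## -> #   bit 27 = 1  t=0,i=3
  ##.#. -> .   bit 26 = 0  t=0,i=11
  ##..# -> #   bit 25 = 1  t=0,i=6
  ##... -> .   bit 24 = 0  t=2,i=1
  #.### -> #   bit 23 = 1  t=1,i=8
  #.##. -> #   bit 22 = 1  t=0,i=1
  #.#.# -> #   bit 21 = 1  t=0,i=18
  #.#.. -> #   bit 20 = 1  t=0,i=12
  #..## -> .   bit 19 = 0  t=0,i=7
  #..#. -> .   bit 18 = 0  t=1,i=14
  #...# -> .   bit 17 = 0  t=0,i=14
  #.... -> #   bit 16 = 1  t=2,i=2
  .#### -> #   bit 15 = 1  t=1,i=0
  .###. -> #   bit 14 = 1  t=0,i=9
  .##.# -> #   bit 13 = 1  t=0,i=2
  .##.. -> #   bit 12 = 1  t=0,i=5
  .#.## -> #   bit 11 = 1  t=0,i=0
  .#.#. -> .   bit 10 = 0  t=0,i=17
  .#..# -> .   bit 9 = 0  t=1,i=13
  .#... -> .   bit 8 = 0  t=0,i=13
  ..### -> #   bit 7 = 1  t=0,i=8
  ..##. -> .   bit 6 = 0  t=2,i=18
  ..#.# -> .   bit 5 = 0  t=0,i=16
  ..#.. -> .   bit 4 = 0  t=1,i=15
  ...## -> .   bit 3 = 0  t=2,i=4
  ...#. -> #   bit 2 = 1  t=0,i=15
  ....# -> #   bit 1 = 1  t=2,i=3
  ..... -> .   bit 0 = 0  t=2,i=15
  bits 01101010111100011111100010000110 = 1794242694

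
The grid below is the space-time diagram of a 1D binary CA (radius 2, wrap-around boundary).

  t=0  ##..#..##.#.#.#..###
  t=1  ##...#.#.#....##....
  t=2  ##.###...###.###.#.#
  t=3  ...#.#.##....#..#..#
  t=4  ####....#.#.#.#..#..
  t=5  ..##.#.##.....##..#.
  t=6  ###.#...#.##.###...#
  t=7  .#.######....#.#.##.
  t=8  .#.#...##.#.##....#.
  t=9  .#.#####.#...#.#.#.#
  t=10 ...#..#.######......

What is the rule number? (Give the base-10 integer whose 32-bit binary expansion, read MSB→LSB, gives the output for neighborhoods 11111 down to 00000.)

1418924909

  [31] ##### => .  t=0,i=19
  [30] ####. => #  t=0,i=0
  [29] ###.# => .  t=2,i=1
  [28] ###.. => #  t=0,i=1
  [27] ##.## => .  t=2,i=2
  [26] ##.#. => #  t=0,i=9
  [25] ##..# => .  t=0,i=2
  [24] ##... => .  t=1,i=2
  [23] #.### => #  t=2,i=3
  [22] #.##. => .  t=3,i=7
  [21] #.#.# => .  t=0,i=10
  [20] #.#.. => #  t=0,i=14
  [19] #..## => .  t=0,i=6
  [18] #..#. => .  t=0,i=3
  [17] #...# => #  t=1,i=3
  [16] #.... => #  t=1,i=11
  [15] .#### => .  t=0,i=18
  [14] .###. => .  t=2,i=0
  [13] .##.# => .  t=0,i=8
  [12] .##.. => #  t=1,i=1
  [11] .#.## => .  t=2,i=18
  [10] .#.#. => .  t=0,i=11
  [9] .#..# => #  t=0,i=5
  [8] .#... => #  t=1,i=10
  [7] ..### => .  t=0,i=17
  [6] ..##. => #  t=0,i=7
  [5] ..#.# => #  t=1,i=5
  [4] ..#.. => .  t=0,i=4
  [3] ...## => #  t=1,i=13
  [2] ...#. => #  t=1,i=4
  [1] ....# => .  t=1,i=12
  [0] ..... => #  t=5,i=11
  bits 01010100100100110001001101101101 = 1418924909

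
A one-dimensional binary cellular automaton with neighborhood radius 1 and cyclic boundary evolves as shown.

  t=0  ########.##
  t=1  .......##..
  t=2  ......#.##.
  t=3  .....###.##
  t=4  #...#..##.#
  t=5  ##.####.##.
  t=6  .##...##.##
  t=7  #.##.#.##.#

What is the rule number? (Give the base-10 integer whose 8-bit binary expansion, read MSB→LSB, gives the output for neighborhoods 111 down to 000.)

118

  nb ###: next=.  (t=0,i=0, bit7=0)
  nb ##.: next=#  (t=0,i=7, bit6=1)
  nb #.#: next=#  (t=0,i=8, bit5=1)
  nb #..: next=#  (t=1,i=9, bit4=1)
  nb .##: next=.  (t=0,i=9, bit3=0)
  nb .#.: next=#  (t=2,i=6, bit2=1)
  nb ..#: next=#  (t=1,i=6, bit1=1)
  nb ...: next=.  (t=1,i=0, bit0=0)
  bits 01110110 = 118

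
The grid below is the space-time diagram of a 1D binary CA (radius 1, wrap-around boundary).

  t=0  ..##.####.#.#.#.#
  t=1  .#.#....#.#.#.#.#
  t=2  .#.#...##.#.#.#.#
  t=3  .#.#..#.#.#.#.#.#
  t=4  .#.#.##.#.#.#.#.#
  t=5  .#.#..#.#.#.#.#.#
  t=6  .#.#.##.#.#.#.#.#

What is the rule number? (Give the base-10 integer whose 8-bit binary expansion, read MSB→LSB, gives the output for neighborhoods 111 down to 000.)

  [7] ### => .  t=0,i=6
  [6] ##. => #  t=0,i=3
  [5] #.# => .  t=0,i=4
  [4] #.. => .  t=0,i=0
  [3] .## => .  t=0,i=2
  [2] .#. => #  t=0,i=10
  [1] ..# => #  t=0,i=1
  [0] ... => .  t=1,i=5
  bits 01000110 = 70

70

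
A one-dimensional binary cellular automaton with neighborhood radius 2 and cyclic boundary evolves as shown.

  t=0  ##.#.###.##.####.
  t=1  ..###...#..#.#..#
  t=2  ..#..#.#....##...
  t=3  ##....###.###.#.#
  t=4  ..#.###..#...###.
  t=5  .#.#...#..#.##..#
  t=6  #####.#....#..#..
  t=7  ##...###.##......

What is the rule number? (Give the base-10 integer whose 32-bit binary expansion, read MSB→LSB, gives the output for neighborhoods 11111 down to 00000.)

254840271

  nb #####: next=.  (t=6,i=2, bit31=0)
  nb ####.: next=.  (t=0,i=14, bit30=0)
  nb ###.#: next=.  (t=0,i=7, bit29=0)
  nb ###..: next=.  (t=1,i=4, bit28=0)
  nb ##.##: next=#  (t=0,i=8, bit27=1)
  nb ##.#.: next=#  (t=0,i=2, bit26=1)
  nb ##..#: next=#  (t=4,i=7, bit25=1)
  nb ##...: next=#  (t=1,i=5, bit24=1)
  nb #.###: next=.  (t=0,i=5, bit23=0)
  nb #.##.: next=.  (t=0,i=0, bit22=0)
  nb #.#.#: next=#  (t=0,i=3, bit21=1)
  nb #.#..: next=#  (t=1,i=13, bit20=1)
  nb #..##: next=.  (t=1,i=1, bit19=0)
  nb #..#.: next=.  (t=1,i=10, bit18=0)
  nb #...#: next=.  (t=1,i=6, bit17=0)
  nb #....: next=.  (t=2,i=9, bit16=0)
  nb .####: next=#  (t=0,i=13, bit15=1)
  nb .###.: next=.  (t=0,i=6, bit14=0)
  nb .##.#: next=.  (t=0,i=1, bit13=0)
  nb .##..: next=.  (t=2,i=13, bit12=0)
  nb .#.##: next=#  (t=0,i=4, bit11=1)
  nb .#.#.: next=#  (t=1,i=12, bit10=1)
  nb .#..#: next=.  (t=1,i=0, bit9=0)
  nb .#...: next=#  (t=2,i=8, bit8=1)
  nb ..###: next=#  (t=1,i=2, bit7=1)
  nb ..##.: next=#  (t=2,i=12, bit6=1)
  nb ..#.#: next=.  (t=1,i=11, bit5=0)
  nb ..#..: next=.  (t=1,i=8, bit4=0)
  nb ...##: next=#  (t=2,i=11, bit3=1)
  nb ...#.: next=#  (t=1,i=7, bit2=1)
  nb ....#: next=#  (t=2,i=0, bit1=1)
  nb .....: next=#  (t=2,i=16, bit0=1)
  bits 00001111001100001000110111001111 = 254840271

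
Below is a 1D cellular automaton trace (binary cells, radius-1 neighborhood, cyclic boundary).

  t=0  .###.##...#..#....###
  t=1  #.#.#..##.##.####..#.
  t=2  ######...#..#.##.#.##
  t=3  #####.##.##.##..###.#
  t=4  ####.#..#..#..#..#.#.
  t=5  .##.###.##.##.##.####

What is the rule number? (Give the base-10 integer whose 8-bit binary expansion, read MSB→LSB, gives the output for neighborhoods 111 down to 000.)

  nb ###: next=#  (t=0,i=2, bit7=1)
  nb ##.: next=.  (t=0,i=3, bit6=0)
  nb #.#: next=#  (t=0,i=0, bit5=1)
  nb #..: next=#  (t=0,i=7, bit4=1)
  nb .##: next=.  (t=0,i=1, bit3=0)
  nb .#.: next=#  (t=0,i=10, bit2=1)
  nb ..#: next=.  (t=0,i=9, bit1=0)
  nb ...: next=#  (t=0,i=8, bit0=1)
  bits 10110101 = 181

181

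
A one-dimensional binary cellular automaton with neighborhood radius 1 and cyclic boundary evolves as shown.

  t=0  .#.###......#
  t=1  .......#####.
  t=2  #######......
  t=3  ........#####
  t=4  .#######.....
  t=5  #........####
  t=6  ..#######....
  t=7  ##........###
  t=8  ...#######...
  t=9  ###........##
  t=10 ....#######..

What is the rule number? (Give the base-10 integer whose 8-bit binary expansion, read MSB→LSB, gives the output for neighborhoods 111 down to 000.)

  [7] ### => .  t=0,i=4
  [6] ##. => .  t=0,i=5
  [5] #.# => .  t=0,i=0
  [4] #.. => .  t=0,i=6
  [3] .## => .  t=0,i=3
  [2] .#. => .  t=0,i=1
  [1] ..# => #  t=0,i=11
  [0] ... => #  t=0,i=7
  bits 00000011 = 3

3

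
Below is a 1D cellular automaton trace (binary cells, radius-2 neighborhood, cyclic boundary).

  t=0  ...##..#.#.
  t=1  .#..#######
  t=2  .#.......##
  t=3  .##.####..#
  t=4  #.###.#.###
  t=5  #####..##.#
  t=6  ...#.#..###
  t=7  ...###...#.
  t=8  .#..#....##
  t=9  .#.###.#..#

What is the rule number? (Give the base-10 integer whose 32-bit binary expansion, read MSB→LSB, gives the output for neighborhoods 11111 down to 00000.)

1788116275

  ##### -> .   bit 31 = 0  t=1,i=6
  ####. -> #   bit 30 = 1  t=1,i=9
  ###.# -> #   bit 29 = 1  t=1,i=10
  ###.. -> .   bit 28 = 0  t=3,i=7
  ##.## -> #   bit 27 = 1  t=3,i=3
  ##.#. -> .   bit 26 = 0  t=1,i=0
  ##..# -> #   bit 25 = 1  t=0,i=5
  ##... -> .   bit 24 = 0  t=6,i=0
  #.### -> #   bit 23 = 1  t=3,i=4
  #.##. -> .   bit 22 = 0  t=3,i=1
  #.#.# -> .   bit 21 = 0  t=4,i=6
  #.#.. -> #   bit 20 = 1  t=0,i=9
  #..## -> .   bit 19 = 0  t=1,i=3
  #..#. -> #   bit 18 = 1  t=0,i=6
  #...# -> .   bit 17 = 0  t=6,i=1
  #.... -> .   bit 16 = 0  t=0,i=0
  .#### -> .   bit 15 = 0  t=1,i=5
  .###. -> #   bit 14 = 1  t=4,i=3
  .##.# -> #   bit 13 = 1  t=2,i=10
  .##.. -> #   bit 12 = 1  t=0,i=4
  .#.## -> #   bit 11 = 1  t=3,i=0
  .#.#. -> #   bit 10 = 1  t=0,i=8
  .#..# -> .   bit 9 = 0  t=1,i=2
  .#... -> #   bit 8 = 1  t=0,i=10
  ..### -> .   bit 7 = 0  t=1,i=4
  ..##. -> .   bit 6 = 0  t=0,i=3
  ..#.# -> #   bit 5 = 1  t=0,i=7
  ..#.. -> #   bit 4 = 1  t=7,i=9
  ...## -> .   bit 3 = 0  t=0,i=2
  ...#. -> .   bit 2 = 0  t=6,i=2
  ....# -> #   bit 1 = 1  t=0,i=1
  ..... -> #   bit 0 = 1  t=2,i=4
  bits 01101010100101000111110100110011 = 1788116275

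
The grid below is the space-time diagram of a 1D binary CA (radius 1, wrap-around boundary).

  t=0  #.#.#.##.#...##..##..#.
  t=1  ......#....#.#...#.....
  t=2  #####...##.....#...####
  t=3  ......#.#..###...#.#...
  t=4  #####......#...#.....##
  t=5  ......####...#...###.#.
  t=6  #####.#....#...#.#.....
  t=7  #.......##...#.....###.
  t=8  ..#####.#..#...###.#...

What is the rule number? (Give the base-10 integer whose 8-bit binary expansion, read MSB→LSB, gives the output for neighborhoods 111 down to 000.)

  nb ###: next=.  (t=2,i=0, bit7=0)
  nb ##.: next=.  (t=0,i=7, bit6=0)
  nb #.#: next=.  (t=0,i=1, bit5=0)
  nb #..: next=.  (t=0,i=10, bit4=0)
  nb .##: next=#  (t=0,i=6, bit3=1)
  nb .#.: next=.  (t=0,i=0, bit2=0)
  nb ..#: next=.  (t=0,i=12, bit1=0)
  nb ...: next=#  (t=0,i=11, bit0=1)
  bits 00001001 = 9

9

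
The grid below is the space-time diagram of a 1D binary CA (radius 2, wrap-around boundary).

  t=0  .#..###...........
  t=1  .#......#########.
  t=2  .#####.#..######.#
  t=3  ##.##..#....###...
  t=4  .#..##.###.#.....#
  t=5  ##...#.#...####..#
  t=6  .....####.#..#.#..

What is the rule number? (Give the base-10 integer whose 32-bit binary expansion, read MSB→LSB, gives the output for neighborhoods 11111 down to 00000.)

3264298297

  nb #####: next=#  (t=1,i=10, bit31=1)
  nb ####.: next=#  (t=1,i=15, bit30=1)
  nb ###.#: next=.  (t=2,i=5, bit29=0)
  nb ###..: next=.  (t=0,i=6, bit28=0)
  nb ##.##: next=.  (t=3,i=2, bit27=0)
  nb ##.#.: next=.  (t=2,i=6, bit26=0)
  nb ##..#: next=#  (t=1,i=17, bit25=1)
  nb ##...: next=.  (t=0,i=7, bit24=0)
  nb #.###: next=#  (t=2,i=1, bit23=1)
  nb #.##.: next=.  (t=3,i=3, bit22=0)
  nb #.#.#: next=.  (t=2,i=17, bit21=0)
  nb #.#..: next=#  (t=2,i=7, bit20=1)
  nb #..##: next=.  (t=0,i=3, bit19=0)
  nb #..#.: next=.  (t=1,i=0, bit18=0)
  nb #...#: next=.  (t=3,i=16, bit17=0)
  nb #....: next=#  (t=0,i=8, bit16=1)
  nb .####: next=.  (t=1,i=9, bit15=0)
  nb .###.: next=.  (t=0,i=5, bit14=0)
  nb .##.#: next=#  (t=3,i=1, bit13=1)
  nb .##..: next=#  (t=3,i=4, bit12=1)
  nb .#.##: next=#  (t=2,i=0, bit11=1)
  nb .#.#.: next=#  (t=4,i=0, bit10=1)
  nb .#..#: next=.  (t=0,i=2, bit9=0)
  nb .#...: next=#  (t=1,i=2, bit8=1)
  nb ..###: next=.  (t=0,i=4, bit7=0)
  nb ..##.: next=.  (t=3,i=0, bit6=0)
  nb ..#.#: next=#  (t=4,i=17, bit5=1)
  nb ..#..: next=#  (t=0,i=1, bit4=1)
  nb ...##: next=#  (t=1,i=7, bit3=1)
  nb ...#.: next=.  (t=0,i=0, bit2=0)
  nb ....#: next=.  (t=0,i=17, bit1=0)
  nb .....: next=#  (t=0,i=9, bit0=1)
  bits 11000010100100010011110100111001 = 3264298297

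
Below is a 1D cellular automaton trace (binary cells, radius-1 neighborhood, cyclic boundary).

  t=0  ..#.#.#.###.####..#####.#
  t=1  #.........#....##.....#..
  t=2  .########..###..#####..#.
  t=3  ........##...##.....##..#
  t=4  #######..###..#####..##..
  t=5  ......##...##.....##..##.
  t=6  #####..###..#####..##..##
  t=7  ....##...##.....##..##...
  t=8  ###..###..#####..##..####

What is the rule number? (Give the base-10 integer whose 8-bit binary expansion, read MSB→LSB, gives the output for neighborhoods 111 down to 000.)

  ### -> .   bit 7 = 0  t=0,i=9
  ##. -> #   bit 6 = 1  t=0,i=10
  #.# -> .   bit 5 = 0  t=0,i=3
  #.. -> #   bit 4 = 1  t=0,i=0
  .## -> .   bit 3 = 0  t=0,i=8
  .#. -> .   bit 2 = 0  t=0,i=2
  ..# -> .   bit 1 = 0  t=0,i=1
  ... -> #   bit 0 = 1  t=1,i=2
  bits 01010001 = 81

81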